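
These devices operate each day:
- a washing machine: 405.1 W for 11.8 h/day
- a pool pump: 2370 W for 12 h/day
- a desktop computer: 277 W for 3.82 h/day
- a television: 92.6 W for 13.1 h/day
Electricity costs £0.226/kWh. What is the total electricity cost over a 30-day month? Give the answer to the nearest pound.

washing machine: 405.1 W × 11.8 h × 30 d = 143,405 Wh = 143.4 kWh
pool pump: 2370 W × 12 h × 30 d = 853,200 Wh = 853.2 kWh
desktop computer: 277 W × 3.82 h × 30 d = 31,744 Wh = 31.74 kWh
television: 92.6 W × 13.1 h × 30 d = 36,392 Wh = 36.39 kWh
Total energy = 143.4 + 853.2 + 31.74 + 36.39 = 1,065 kWh
Cost = 1,065 kWh × £0.226 = £240.63 ≈ £241

£241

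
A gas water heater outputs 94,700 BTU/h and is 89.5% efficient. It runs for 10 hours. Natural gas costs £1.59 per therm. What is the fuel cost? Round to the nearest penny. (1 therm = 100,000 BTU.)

Heat delivered = 94,700 BTU/h × 10 h = 947,000 BTU
Gas input = 947,000 / 0.895 = 1,058,101 BTU
= 1,058,101 / 100,000 = 10.58 therm
Cost = 10.58 × £1.59/therm = £16.82

£16.82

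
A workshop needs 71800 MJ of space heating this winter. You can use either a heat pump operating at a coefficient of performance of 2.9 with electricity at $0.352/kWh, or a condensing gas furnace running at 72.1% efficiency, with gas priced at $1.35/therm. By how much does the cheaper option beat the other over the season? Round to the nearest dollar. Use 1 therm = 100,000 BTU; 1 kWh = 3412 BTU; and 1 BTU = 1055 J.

Heat load = 71800 MJ = 71,800,000,000 J / 1055 = 68,056,872 BTU
Gas: input = 68,056,872 / 0.721 = 94,392,333 BTU = 943.9 therm → 943.9 × $1.35 = $1,274.30
Heat pump: 68,056,872 BTU / 3412 = 19,950 kWh heat; / 2.9 = 6,878 kWh in → × $0.352 = $2,421.07
Difference = |$1,274.30 − $2,421.07| = $1,146.78 ≈ $1147

$1147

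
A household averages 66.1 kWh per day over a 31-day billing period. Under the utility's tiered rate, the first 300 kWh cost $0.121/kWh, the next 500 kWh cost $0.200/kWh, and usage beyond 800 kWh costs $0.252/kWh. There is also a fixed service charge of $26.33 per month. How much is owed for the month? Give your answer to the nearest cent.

$477.40

Usage = 66.1 kWh/day × 31 days = 2049.1 kWh
First 300 kWh × $0.121 = $36.30
Next 500 kWh × $0.200 = $100.00
Remaining 1249.1 kWh × $0.252 = $314.77
Energy charge = $451.07; + service $26.33 = $477.40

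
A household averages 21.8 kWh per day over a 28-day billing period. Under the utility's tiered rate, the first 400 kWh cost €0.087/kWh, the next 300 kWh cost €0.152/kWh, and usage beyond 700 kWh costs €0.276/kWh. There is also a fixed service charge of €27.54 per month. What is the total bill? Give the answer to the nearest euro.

€94

Usage = 21.8 kWh/day × 28 days = 610.4 kWh
First 400 kWh × €0.087 = €34.80
Next 210.4 kWh × €0.152 = €31.98
Remaining tier: 0 kWh (not reached)
Energy charge = €66.78; + service €27.54 = €94.32 ≈ €94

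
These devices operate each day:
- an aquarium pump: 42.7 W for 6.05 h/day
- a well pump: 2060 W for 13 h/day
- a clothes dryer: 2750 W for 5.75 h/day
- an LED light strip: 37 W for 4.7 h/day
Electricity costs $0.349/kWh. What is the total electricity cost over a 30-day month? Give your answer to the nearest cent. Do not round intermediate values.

aquarium pump: 42.7 W × 6.05 h × 30 d = 7,750 Wh = 7.75 kWh
well pump: 2060 W × 13 h × 30 d = 803,400 Wh = 803.4 kWh
clothes dryer: 2750 W × 5.75 h × 30 d = 474,375 Wh = 474.4 kWh
LED light strip: 37 W × 4.7 h × 30 d = 5,217 Wh = 5.217 kWh
Total energy = 7.75 + 803.4 + 474.4 + 5.217 = 1,291 kWh
Cost = 1,291 kWh × $0.349 = $450.47

$450.47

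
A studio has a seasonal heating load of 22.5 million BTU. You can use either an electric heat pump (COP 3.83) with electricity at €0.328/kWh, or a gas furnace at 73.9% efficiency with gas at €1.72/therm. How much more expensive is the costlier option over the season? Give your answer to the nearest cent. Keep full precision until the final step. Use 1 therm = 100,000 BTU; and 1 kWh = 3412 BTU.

€41.06

Heat load = 22.5 × 10⁶ BTU = 22,500,000 BTU
Gas: input = 22,500,000 / 0.739 = 30,446,549 BTU = 304.5 therm → 304.5 × €1.72 = €523.68
Heat pump: 22,500,000 BTU / 3412 = 6,594 kWh heat; / 3.83 = 1,722 kWh in → × €0.328 = €564.74
Difference = |€523.68 − €564.74| = €41.06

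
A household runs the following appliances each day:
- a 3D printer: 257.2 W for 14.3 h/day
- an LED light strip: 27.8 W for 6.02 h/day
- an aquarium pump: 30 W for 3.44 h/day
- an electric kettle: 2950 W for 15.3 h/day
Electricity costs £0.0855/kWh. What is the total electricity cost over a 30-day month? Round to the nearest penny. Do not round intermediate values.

3D printer: 257.2 W × 14.3 h × 30 d = 110,339 Wh = 110.3 kWh
LED light strip: 27.8 W × 6.02 h × 30 d = 5,021 Wh = 5.021 kWh
aquarium pump: 30 W × 3.44 h × 30 d = 3,096 Wh = 3.096 kWh
electric kettle: 2950 W × 15.3 h × 30 d = 1,354,050 Wh = 1,354 kWh
Total energy = 110.3 + 5.021 + 3.096 + 1,354 = 1,473 kWh
Cost = 1,473 kWh × £0.0855 = £125.90

£125.90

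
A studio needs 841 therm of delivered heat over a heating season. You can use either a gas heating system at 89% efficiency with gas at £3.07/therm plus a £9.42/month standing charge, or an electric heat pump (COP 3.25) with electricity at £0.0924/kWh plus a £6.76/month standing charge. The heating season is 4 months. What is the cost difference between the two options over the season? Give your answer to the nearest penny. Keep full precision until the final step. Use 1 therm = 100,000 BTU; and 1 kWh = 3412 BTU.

Heat load = 841 therm × 100,000 = 84,100,000 BTU
Gas: input = 84,100,000 / 0.89 = 94,494,382 BTU = 944.9 therm → 944.9 × £3.07 = £2,900.98; + 4 × £9.42 standing = £2,938.66
Heat pump: 84,100,000 BTU / 3412 = 24,650 kWh heat; / 3.25 = 7,584 kWh in → × £0.0924 = £700.77; + 4 × £6.76 standing = £727.81
Difference = |£2,938.66 − £727.81| = £2,210.85

£2210.85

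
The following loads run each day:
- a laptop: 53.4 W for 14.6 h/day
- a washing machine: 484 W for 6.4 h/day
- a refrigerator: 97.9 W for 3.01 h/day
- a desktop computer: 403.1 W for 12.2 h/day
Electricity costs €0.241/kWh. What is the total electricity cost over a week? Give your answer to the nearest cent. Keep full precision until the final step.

laptop: 53.4 W × 14.6 h × 7 d = 5,457 Wh = 5.457 kWh
washing machine: 484 W × 6.4 h × 7 d = 21,683 Wh = 21.68 kWh
refrigerator: 97.9 W × 3.01 h × 7 d = 2,063 Wh = 2.063 kWh
desktop computer: 403.1 W × 12.2 h × 7 d = 34,425 Wh = 34.42 kWh
Total energy = 5.457 + 21.68 + 2.063 + 34.42 = 63.63 kWh
Cost = 63.63 kWh × €0.241 = €15.33

€15.33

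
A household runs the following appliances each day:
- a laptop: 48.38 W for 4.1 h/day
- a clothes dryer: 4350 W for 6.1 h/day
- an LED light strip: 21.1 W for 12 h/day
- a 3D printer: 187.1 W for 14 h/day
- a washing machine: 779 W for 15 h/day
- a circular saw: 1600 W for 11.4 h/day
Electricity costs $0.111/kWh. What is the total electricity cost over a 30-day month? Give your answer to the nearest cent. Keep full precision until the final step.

$198.24

laptop: 48.38 W × 4.1 h × 30 d = 5,951 Wh = 5.951 kWh
clothes dryer: 4350 W × 6.1 h × 30 d = 796,050 Wh = 796 kWh
LED light strip: 21.1 W × 12 h × 30 d = 7,596 Wh = 7.596 kWh
3D printer: 187.1 W × 14 h × 30 d = 78,582 Wh = 78.58 kWh
washing machine: 779 W × 15 h × 30 d = 350,550 Wh = 350.6 kWh
circular saw: 1600 W × 11.4 h × 30 d = 547,200 Wh = 547.2 kWh
Total energy = 5.951 + 796 + 7.596 + 78.58 + 350.6 + 547.2 = 1,786 kWh
Cost = 1,786 kWh × $0.111 = $198.24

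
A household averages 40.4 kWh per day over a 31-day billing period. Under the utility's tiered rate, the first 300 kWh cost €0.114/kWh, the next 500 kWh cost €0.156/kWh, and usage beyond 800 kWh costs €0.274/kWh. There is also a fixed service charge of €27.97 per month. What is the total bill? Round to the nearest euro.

€264

Usage = 40.4 kWh/day × 31 days = 1252.4 kWh
First 300 kWh × €0.114 = €34.20
Next 500 kWh × €0.156 = €78.00
Remaining 452.4 kWh × €0.274 = €123.96
Energy charge = €236.16; + service €27.97 = €264.13 ≈ €264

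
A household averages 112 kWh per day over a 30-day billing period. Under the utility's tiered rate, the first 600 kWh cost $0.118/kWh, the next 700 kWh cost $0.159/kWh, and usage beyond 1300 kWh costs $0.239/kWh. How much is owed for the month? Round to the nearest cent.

$674.44

Usage = 112 kWh/day × 30 days = 3360 kWh
First 600 kWh × $0.118 = $70.80
Next 700 kWh × $0.159 = $111.30
Remaining 2060 kWh × $0.239 = $492.34
Total = $674.44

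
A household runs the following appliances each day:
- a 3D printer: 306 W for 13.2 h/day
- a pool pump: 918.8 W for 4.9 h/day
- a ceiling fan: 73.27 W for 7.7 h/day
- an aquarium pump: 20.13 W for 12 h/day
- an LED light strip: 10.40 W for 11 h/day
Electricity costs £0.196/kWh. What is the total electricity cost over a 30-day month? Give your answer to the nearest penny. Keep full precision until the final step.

3D printer: 306 W × 13.2 h × 30 d = 121,176 Wh = 121.2 kWh
pool pump: 918.8 W × 4.9 h × 30 d = 135,064 Wh = 135.1 kWh
ceiling fan: 73.27 W × 7.7 h × 30 d = 16,925 Wh = 16.93 kWh
aquarium pump: 20.13 W × 12 h × 30 d = 7,247 Wh = 7.247 kWh
LED light strip: 10.40 W × 11 h × 30 d = 3,432 Wh = 3.432 kWh
Total energy = 121.2 + 135.1 + 16.93 + 7.247 + 3.432 = 283.8 kWh
Cost = 283.8 kWh × £0.196 = £55.63

£55.63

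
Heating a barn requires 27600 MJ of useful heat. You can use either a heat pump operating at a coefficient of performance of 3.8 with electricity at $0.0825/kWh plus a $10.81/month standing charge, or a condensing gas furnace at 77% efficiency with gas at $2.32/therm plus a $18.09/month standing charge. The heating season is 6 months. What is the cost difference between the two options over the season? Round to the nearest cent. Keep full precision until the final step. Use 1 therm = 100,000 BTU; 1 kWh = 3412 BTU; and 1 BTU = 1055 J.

Heat load = 27600 MJ = 27,600,000,000 J / 1055 = 26,161,137 BTU
Gas: input = 26,161,137 / 0.77 = 33,975,503 BTU = 339.8 therm → 339.8 × $2.32 = $788.23; + 6 × $18.09 standing = $896.77
Heat pump: 26,161,137 BTU / 3412 = 7,667 kWh heat; / 3.8 = 2,018 kWh in → × $0.0825 = $166.46; + 6 × $10.81 standing = $231.32
Difference = |$896.77 − $231.32| = $665.45

$665.45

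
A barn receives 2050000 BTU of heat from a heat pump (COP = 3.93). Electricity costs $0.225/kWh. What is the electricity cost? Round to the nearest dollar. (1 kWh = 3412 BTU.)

Heat delivered = 2,050,000 BTU / 3412 = 600.8 kWh
Electrical input = 600.8 kWh / 3.93 = 152.9 kWh
Cost = 152.9 × $0.225/kWh = $34.40 ≈ $34

$34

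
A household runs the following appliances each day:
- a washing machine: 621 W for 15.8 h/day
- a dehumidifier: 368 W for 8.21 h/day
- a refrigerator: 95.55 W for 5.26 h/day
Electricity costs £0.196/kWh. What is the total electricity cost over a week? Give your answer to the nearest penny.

£18.30

washing machine: 621 W × 15.8 h × 7 d = 68,683 Wh = 68.68 kWh
dehumidifier: 368 W × 8.21 h × 7 d = 21,149 Wh = 21.15 kWh
refrigerator: 95.55 W × 5.26 h × 7 d = 3,518 Wh = 3.518 kWh
Total energy = 68.68 + 21.15 + 3.518 = 93.35 kWh
Cost = 93.35 kWh × £0.196 = £18.30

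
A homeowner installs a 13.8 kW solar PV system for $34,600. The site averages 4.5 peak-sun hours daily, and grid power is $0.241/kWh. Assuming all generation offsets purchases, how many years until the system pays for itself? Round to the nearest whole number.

Daily generation = 13.8 kW × 4.5 h = 62.1 kWh
Annual generation = 62.1 × 365 = 22666 kWh
Annual savings = 22666 × $0.241 = $5,462.63
Payback = $34,600 / $5,462.63 = 6.33 years

6 years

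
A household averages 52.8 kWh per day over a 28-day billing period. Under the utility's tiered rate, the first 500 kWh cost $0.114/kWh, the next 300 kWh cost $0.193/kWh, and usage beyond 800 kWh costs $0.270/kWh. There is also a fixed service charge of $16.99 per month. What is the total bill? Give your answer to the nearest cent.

$315.06

Usage = 52.8 kWh/day × 28 days = 1478.4 kWh
First 500 kWh × $0.114 = $57.00
Next 300 kWh × $0.193 = $57.90
Remaining 678.4 kWh × $0.270 = $183.17
Energy charge = $298.07; + service $16.99 = $315.06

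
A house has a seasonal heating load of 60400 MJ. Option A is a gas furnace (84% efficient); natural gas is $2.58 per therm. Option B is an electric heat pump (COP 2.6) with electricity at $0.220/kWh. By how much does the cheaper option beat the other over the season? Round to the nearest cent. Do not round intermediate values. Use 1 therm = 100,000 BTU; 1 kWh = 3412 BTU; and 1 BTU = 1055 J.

$338.64

Heat load = 60400 MJ = 60,400,000,000 J / 1055 = 57,251,185 BTU
Gas: input = 57,251,185 / 0.84 = 68,156,172 BTU = 681.6 therm → 681.6 × $2.58 = $1,758.43
Heat pump: 57,251,185 BTU / 3412 = 16,780 kWh heat; / 2.6 = 6,454 kWh in → × $0.220 = $1,419.79
Difference = |$1,758.43 − $1,419.79| = $338.64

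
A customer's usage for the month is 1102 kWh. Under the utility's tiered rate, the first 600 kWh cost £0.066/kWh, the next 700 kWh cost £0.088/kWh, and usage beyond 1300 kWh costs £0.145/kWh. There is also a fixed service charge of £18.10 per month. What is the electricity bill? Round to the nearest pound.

£102

First 600 kWh × £0.066 = £39.60
Next 502 kWh × £0.088 = £44.18
Remaining tier: 0 kWh (not reached)
Energy charge = £83.78; + service £18.10 = £101.88 ≈ £102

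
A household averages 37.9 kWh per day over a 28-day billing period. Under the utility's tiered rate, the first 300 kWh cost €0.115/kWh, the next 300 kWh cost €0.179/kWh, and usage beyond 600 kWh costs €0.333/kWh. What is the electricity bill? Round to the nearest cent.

€241.78

Usage = 37.9 kWh/day × 28 days = 1061.2 kWh
First 300 kWh × €0.115 = €34.50
Next 300 kWh × €0.179 = €53.70
Remaining 461.2 kWh × €0.333 = €153.58
Total = €241.78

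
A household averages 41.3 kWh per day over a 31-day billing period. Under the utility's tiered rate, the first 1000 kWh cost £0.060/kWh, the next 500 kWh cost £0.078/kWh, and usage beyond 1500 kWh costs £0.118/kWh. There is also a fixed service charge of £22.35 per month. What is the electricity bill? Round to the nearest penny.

£104.21

Usage = 41.3 kWh/day × 31 days = 1280.3 kWh
First 1000 kWh × £0.060 = £60.00
Next 280.3 kWh × £0.078 = £21.86
Remaining tier: 0 kWh (not reached)
Energy charge = £81.86; + service £22.35 = £104.21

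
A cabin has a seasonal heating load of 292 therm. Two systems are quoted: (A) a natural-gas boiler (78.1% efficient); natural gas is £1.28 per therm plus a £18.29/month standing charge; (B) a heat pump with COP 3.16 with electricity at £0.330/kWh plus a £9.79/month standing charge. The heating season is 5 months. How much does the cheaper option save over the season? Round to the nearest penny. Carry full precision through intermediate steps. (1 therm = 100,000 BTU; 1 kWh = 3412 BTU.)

£372.65

Heat load = 292 therm × 100,000 = 29,200,000 BTU
Gas: input = 29,200,000 / 0.781 = 37,387,964 BTU = 373.9 therm → 373.9 × £1.28 = £478.57; + 5 × £18.29 standing = £570.02
Heat pump: 29,200,000 BTU / 3412 = 8,558 kWh heat; / 3.16 = 2,708 kWh in → × £0.330 = £893.72; + 5 × £9.79 standing = £942.67
Difference = |£570.02 − £942.67| = £372.65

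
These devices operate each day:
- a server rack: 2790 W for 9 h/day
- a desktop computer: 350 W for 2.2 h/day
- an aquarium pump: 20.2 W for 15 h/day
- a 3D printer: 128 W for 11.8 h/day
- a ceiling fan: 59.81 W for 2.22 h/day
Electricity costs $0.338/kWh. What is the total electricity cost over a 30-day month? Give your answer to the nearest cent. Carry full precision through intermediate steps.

$282.16

server rack: 2790 W × 9 h × 30 d = 753,300 Wh = 753.3 kWh
desktop computer: 350 W × 2.2 h × 30 d = 23,100 Wh = 23.1 kWh
aquarium pump: 20.2 W × 15 h × 30 d = 9,090 Wh = 9.09 kWh
3D printer: 128 W × 11.8 h × 30 d = 45,312 Wh = 45.31 kWh
ceiling fan: 59.81 W × 2.22 h × 30 d = 3,983 Wh = 3.983 kWh
Total energy = 753.3 + 23.1 + 9.09 + 45.31 + 3.983 = 834.8 kWh
Cost = 834.8 kWh × $0.338 = $282.16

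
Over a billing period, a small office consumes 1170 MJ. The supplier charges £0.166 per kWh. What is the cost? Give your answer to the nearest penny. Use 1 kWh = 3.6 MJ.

1170 MJ × (0.27778 kWh/MJ) = 325 kWh
Cost = 325 kWh × £0.166/kWh = £53.95

£53.95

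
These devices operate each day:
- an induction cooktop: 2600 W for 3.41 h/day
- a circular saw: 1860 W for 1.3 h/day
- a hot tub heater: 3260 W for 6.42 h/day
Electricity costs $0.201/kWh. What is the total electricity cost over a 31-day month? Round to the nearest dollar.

induction cooktop: 2600 W × 3.41 h × 31 d = 274,846 Wh = 274.8 kWh
circular saw: 1860 W × 1.3 h × 31 d = 74,958 Wh = 74.96 kWh
hot tub heater: 3260 W × 6.42 h × 31 d = 648,805 Wh = 648.8 kWh
Total energy = 274.8 + 74.96 + 648.8 = 998.6 kWh
Cost = 998.6 kWh × $0.201 = $200.72 ≈ $201

$201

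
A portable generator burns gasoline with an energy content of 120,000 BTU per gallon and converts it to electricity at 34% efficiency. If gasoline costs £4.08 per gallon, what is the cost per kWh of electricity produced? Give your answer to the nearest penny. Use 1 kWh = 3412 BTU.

£0.34

Electrical output per gallon = 120,000 BTU × 0.34 / 3412 BTU/kWh = 11.96 kWh
Cost per kWh = £4.08 / 11.96 kWh = £0.341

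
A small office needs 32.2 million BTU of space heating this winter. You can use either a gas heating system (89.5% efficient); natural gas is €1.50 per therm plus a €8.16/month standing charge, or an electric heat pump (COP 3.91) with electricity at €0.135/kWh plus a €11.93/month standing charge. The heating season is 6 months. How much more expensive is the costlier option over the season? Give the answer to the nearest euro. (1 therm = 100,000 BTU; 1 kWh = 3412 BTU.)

Heat load = 32.2 × 10⁶ BTU = 32,200,000 BTU
Gas: input = 32,200,000 / 0.895 = 35,977,654 BTU = 359.8 therm → 359.8 × €1.50 = €539.66; + 6 × €8.16 standing = €588.62
Heat pump: 32,200,000 BTU / 3412 = 9,437 kWh heat; / 3.91 = 2,414 kWh in → × €0.135 = €325.84; + 6 × €11.93 standing = €397.42
Difference = |€588.62 − €397.42| = €191.21 ≈ €191

€191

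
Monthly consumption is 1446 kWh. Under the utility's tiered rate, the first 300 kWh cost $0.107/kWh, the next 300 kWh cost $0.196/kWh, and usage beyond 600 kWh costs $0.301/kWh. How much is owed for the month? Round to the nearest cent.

First 300 kWh × $0.107 = $32.10
Next 300 kWh × $0.196 = $58.80
Remaining 846 kWh × $0.301 = $254.65
Total = $345.55

$345.55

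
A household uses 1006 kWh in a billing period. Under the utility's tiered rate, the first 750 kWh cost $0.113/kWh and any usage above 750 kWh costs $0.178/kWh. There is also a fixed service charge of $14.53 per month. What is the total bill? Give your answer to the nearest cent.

First 750 kWh × $0.113 = $84.75
Remaining 256 kWh × $0.178 = $45.57
Energy charge = $130.32; + service $14.53 = $144.85

$144.85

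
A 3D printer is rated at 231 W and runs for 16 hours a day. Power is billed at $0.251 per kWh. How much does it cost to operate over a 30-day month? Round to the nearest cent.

Energy = 231 W × 16 h/day × 30 days = 110,880 Wh = 110.9 kWh
Cost = 110.9 kWh × $0.251/kWh = $27.83

$27.83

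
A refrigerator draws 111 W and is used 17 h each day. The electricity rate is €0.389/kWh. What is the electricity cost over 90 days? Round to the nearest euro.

€66

Energy = 111 W × 17 h/day × 90 days = 169,830 Wh = 169.8 kWh
Cost = 169.8 kWh × €0.389/kWh = €66.06 ≈ €66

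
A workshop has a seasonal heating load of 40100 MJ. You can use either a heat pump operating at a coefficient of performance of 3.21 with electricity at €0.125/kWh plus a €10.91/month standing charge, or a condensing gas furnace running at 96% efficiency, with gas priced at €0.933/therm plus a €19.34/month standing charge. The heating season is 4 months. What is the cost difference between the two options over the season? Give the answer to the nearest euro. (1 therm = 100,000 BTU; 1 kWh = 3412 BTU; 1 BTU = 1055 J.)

Heat load = 40100 MJ = 40,100,000,000 J / 1055 = 38,009,479 BTU
Gas: input = 38,009,479 / 0.960 = 39,593,207 BTU = 395.9 therm → 395.9 × €0.933 = €369.40; + 4 × €19.34 standing = €446.76
Heat pump: 38,009,479 BTU / 3412 = 11,140 kWh heat; / 3.21 = 3,470 kWh in → × €0.125 = €433.80; + 4 × €10.91 standing = €477.44
Difference = |€446.76 − €477.44| = €30.67 ≈ €31

€31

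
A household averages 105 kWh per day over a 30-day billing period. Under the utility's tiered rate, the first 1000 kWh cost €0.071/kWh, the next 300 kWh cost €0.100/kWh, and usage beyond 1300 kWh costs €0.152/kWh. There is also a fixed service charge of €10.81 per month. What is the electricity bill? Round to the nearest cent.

Usage = 105 kWh/day × 30 days = 3150 kWh
First 1000 kWh × €0.071 = €71.00
Next 300 kWh × €0.100 = €30.00
Remaining 1850 kWh × €0.152 = €281.20
Energy charge = €382.20; + service €10.81 = €393.01

€393.01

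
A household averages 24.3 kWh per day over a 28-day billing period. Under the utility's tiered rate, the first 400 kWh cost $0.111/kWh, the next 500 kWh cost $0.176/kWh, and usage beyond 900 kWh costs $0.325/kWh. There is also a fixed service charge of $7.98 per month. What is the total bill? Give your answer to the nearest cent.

Usage = 24.3 kWh/day × 28 days = 680.4 kWh
First 400 kWh × $0.111 = $44.40
Next 280.4 kWh × $0.176 = $49.35
Remaining tier: 0 kWh (not reached)
Energy charge = $93.75; + service $7.98 = $101.73

$101.73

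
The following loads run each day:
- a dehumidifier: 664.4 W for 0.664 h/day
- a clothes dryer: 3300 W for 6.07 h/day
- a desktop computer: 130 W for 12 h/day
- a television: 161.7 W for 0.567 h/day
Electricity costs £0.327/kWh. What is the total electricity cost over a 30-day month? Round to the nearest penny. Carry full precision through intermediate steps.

dehumidifier: 664.4 W × 0.664 h × 30 d = 13,235 Wh = 13.23 kWh
clothes dryer: 3300 W × 6.07 h × 30 d = 600,930 Wh = 600.9 kWh
desktop computer: 130 W × 12 h × 30 d = 46,800 Wh = 46.8 kWh
television: 161.7 W × 0.567 h × 30 d = 2,751 Wh = 2.751 kWh
Total energy = 13.23 + 600.9 + 46.8 + 2.751 = 663.7 kWh
Cost = 663.7 kWh × £0.327 = £217.03

£217.03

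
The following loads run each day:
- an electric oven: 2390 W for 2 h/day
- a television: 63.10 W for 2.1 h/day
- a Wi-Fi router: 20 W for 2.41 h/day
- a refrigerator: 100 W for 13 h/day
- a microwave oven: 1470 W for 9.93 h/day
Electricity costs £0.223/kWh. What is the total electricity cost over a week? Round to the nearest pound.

electric oven: 2390 W × 2 h × 7 d = 33,460 Wh = 33.46 kWh
television: 63.10 W × 2.1 h × 7 d = 928 Wh = 0.9276 kWh
Wi-Fi router: 20 W × 2.41 h × 7 d = 337 Wh = 0.3374 kWh
refrigerator: 100 W × 13 h × 7 d = 9,100 Wh = 9.1 kWh
microwave oven: 1470 W × 9.93 h × 7 d = 102,180 Wh = 102.2 kWh
Total energy = 33.46 + 0.9276 + 0.3374 + 9.1 + 102.2 = 146 kWh
Cost = 146 kWh × £0.223 = £32.56 ≈ £33

£33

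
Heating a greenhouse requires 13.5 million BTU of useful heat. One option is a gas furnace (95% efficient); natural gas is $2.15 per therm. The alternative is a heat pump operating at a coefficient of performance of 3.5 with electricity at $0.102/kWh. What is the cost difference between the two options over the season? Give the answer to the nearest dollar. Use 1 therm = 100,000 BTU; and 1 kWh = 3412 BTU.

Heat load = 13.5 × 10⁶ BTU = 13,500,000 BTU
Gas: input = 13,500,000 / 0.95 = 14,210,526 BTU = 142.1 therm → 142.1 × $2.15 = $305.53
Heat pump: 13,500,000 BTU / 3412 = 3,957 kWh heat; / 3.5 = 1,130 kWh in → × $0.102 = $115.31
Difference = |$305.53 − $115.31| = $190.22 ≈ $190

$190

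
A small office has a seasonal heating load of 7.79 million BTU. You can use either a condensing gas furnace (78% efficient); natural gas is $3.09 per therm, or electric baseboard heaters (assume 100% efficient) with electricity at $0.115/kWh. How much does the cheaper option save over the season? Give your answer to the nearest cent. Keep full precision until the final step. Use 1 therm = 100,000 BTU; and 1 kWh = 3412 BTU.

$46.05

Heat load = 7.79 × 10⁶ BTU = 7,790,000 BTU
Gas: input = 7,790,000 / 0.78 = 9,987,179 BTU = 99.87 therm → 99.87 × $3.09 = $308.60
Electric: 7,790,000 BTU / 3412 = 2,283 kWh → × $0.115 = $262.56
Difference = |$308.60 − $262.56| = $46.05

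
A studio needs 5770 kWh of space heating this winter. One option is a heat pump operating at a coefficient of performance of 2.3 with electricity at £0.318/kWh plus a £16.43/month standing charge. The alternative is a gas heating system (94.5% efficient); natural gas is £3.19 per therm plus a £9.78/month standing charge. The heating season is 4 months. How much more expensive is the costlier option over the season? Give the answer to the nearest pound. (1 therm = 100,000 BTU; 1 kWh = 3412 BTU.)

£160

Heat load = 5770 kWh × 3412 = 19,687,240 BTU
Gas: input = 19,687,240 / 0.945 = 20,833,058 BTU = 208.3 therm → 208.3 × £3.19 = £664.57; + 4 × £9.78 standing = £703.69
Heat pump: 19,687,240 BTU / 3412 = 5,770 kWh heat; / 2.3 = 2,509 kWh in → × £0.318 = £797.77; + 4 × £16.43 standing = £863.49
Difference = |£703.69 − £863.49| = £159.79 ≈ £160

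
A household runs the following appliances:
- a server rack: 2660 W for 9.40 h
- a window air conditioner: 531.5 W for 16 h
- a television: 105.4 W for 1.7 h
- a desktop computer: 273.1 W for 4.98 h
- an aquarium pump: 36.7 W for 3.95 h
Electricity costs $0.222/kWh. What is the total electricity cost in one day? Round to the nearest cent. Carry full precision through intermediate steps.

$7.81

server rack: 2660 W × 9.40 h = 25,004 Wh = 25 kWh
window air conditioner: 531.5 W × 16 h = 8,504 Wh = 8.504 kWh
television: 105.4 W × 1.7 h = 179 Wh = 0.1792 kWh
desktop computer: 273.1 W × 4.98 h = 1,360 Wh = 1.36 kWh
aquarium pump: 36.7 W × 3.95 h = 145 Wh = 0.145 kWh
Total energy = 25 + 8.504 + 0.1792 + 1.36 + 0.145 = 35.19 kWh
Cost = 35.19 kWh × $0.222 = $7.81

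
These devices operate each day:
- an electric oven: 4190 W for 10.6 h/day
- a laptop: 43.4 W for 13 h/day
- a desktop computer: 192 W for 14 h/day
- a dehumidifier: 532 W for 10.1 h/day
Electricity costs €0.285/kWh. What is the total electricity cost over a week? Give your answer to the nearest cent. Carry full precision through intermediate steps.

electric oven: 4190 W × 10.6 h × 7 d = 310,898 Wh = 310.9 kWh
laptop: 43.4 W × 13 h × 7 d = 3,949 Wh = 3.949 kWh
desktop computer: 192 W × 14 h × 7 d = 18,816 Wh = 18.82 kWh
dehumidifier: 532 W × 10.1 h × 7 d = 37,612 Wh = 37.61 kWh
Total energy = 310.9 + 3.949 + 18.82 + 37.61 = 371.3 kWh
Cost = 371.3 kWh × €0.285 = €105.81

€105.81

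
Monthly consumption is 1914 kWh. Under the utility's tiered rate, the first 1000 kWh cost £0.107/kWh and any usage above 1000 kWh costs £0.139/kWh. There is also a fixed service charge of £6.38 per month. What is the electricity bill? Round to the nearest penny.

£240.43

First 1000 kWh × £0.107 = £107.00
Remaining 914 kWh × £0.139 = £127.05
Energy charge = £234.05; + service £6.38 = £240.43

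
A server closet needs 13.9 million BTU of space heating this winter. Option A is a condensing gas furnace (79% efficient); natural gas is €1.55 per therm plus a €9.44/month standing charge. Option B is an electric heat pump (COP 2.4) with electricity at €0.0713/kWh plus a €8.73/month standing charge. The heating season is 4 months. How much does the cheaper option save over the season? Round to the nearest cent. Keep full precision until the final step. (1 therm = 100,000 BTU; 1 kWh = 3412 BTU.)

€154.53

Heat load = 13.9 × 10⁶ BTU = 13,900,000 BTU
Gas: input = 13,900,000 / 0.79 = 17,594,937 BTU = 175.9 therm → 175.9 × €1.55 = €272.72; + 4 × €9.44 standing = €310.48
Heat pump: 13,900,000 BTU / 3412 = 4,074 kWh heat; / 2.4 = 1,697 kWh in → × €0.0713 = €121.03; + 4 × €8.73 standing = €155.95
Difference = |€310.48 − €155.95| = €154.53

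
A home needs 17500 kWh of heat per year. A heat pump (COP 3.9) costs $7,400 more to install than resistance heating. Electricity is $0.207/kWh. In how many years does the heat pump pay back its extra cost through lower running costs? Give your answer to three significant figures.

Resistance: 17500 kWh × $0.207 = $3,622.50/yr
Heat pump: 17500 / 3.9 = 4487 kWh in → × $0.207 = $928.85/yr
Annual savings = $2,693.65
Payback = $7,400 / $2,693.65 = 2.75 years

2.75 years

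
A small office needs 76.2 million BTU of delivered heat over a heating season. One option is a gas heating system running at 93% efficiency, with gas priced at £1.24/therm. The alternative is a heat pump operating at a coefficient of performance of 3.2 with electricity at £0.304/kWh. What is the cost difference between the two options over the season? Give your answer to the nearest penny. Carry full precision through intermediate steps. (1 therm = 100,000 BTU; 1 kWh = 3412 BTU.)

£1105.63

Heat load = 76.2 × 10⁶ BTU = 76,200,000 BTU
Gas: input = 76,200,000 / 0.93 = 81,935,484 BTU = 819.4 therm → 819.4 × £1.24 = £1,016.00
Heat pump: 76,200,000 BTU / 3412 = 22,330 kWh heat; / 3.2 = 6,979 kWh in → × £0.304 = £2,121.63
Difference = |£1,016.00 − £2,121.63| = £1,105.63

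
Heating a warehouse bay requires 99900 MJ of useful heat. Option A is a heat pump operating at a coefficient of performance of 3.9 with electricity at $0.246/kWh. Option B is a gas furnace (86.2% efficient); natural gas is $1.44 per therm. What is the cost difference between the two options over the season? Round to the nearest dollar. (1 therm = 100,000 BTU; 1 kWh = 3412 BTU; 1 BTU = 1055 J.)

$169

Heat load = 99900 MJ = 99,900,000,000 J / 1055 = 94,691,943 BTU
Gas: input = 94,691,943 / 0.862 = 109,851,442 BTU = 1,099 therm → 1,099 × $1.44 = $1,581.86
Heat pump: 94,691,943 BTU / 3412 = 27,750 kWh heat; / 3.9 = 7,116 kWh in → × $0.246 = $1,750.55
Difference = |$1,581.86 − $1,750.55| = $168.69 ≈ $169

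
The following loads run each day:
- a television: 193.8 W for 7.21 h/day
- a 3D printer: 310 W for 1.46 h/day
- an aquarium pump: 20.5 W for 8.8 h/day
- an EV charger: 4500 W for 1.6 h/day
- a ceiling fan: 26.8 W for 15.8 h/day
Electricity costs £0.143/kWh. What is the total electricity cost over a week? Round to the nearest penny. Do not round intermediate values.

£9.66

television: 193.8 W × 7.21 h × 7 d = 9,781 Wh = 9.781 kWh
3D printer: 310 W × 1.46 h × 7 d = 3,168 Wh = 3.168 kWh
aquarium pump: 20.5 W × 8.8 h × 7 d = 1,263 Wh = 1.263 kWh
EV charger: 4500 W × 1.6 h × 7 d = 50,400 Wh = 50.4 kWh
ceiling fan: 26.8 W × 15.8 h × 7 d = 2,964 Wh = 2.964 kWh
Total energy = 9.781 + 3.168 + 1.263 + 50.4 + 2.964 = 67.58 kWh
Cost = 67.58 kWh × £0.143 = £9.66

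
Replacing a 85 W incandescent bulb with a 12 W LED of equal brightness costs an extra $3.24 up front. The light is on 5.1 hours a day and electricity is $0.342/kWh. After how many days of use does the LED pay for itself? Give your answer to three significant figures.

25.4 days

Power saved = 85 − 12 = 73 W
Daily energy saved = 73 W × 5.1 h = 372.3 Wh = 0.3723 kWh
Daily savings = 0.3723 × $0.342 = $0.1273
Payback = $3.24 / $0.1273 per day = 25.45 days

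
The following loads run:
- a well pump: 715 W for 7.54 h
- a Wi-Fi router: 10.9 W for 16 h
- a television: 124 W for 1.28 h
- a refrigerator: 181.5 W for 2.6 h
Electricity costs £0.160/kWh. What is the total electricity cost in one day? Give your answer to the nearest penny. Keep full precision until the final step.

£0.99

well pump: 715 W × 7.54 h = 5,391 Wh = 5.391 kWh
Wi-Fi router: 10.9 W × 16 h = 174 Wh = 0.1744 kWh
television: 124 W × 1.28 h = 159 Wh = 0.1587 kWh
refrigerator: 181.5 W × 2.6 h = 472 Wh = 0.4719 kWh
Total energy = 5.391 + 0.1744 + 0.1587 + 0.4719 = 6.196 kWh
Cost = 6.196 kWh × £0.160 = £0.99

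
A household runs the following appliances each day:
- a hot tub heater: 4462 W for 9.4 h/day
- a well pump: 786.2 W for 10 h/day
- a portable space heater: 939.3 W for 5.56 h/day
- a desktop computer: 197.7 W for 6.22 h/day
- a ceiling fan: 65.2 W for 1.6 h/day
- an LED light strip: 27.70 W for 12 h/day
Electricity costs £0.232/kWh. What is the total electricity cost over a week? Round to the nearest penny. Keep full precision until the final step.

hot tub heater: 4462 W × 9.4 h × 7 d = 293,600 Wh = 293.6 kWh
well pump: 786.2 W × 10 h × 7 d = 55,034 Wh = 55.03 kWh
portable space heater: 939.3 W × 5.56 h × 7 d = 36,558 Wh = 36.56 kWh
desktop computer: 197.7 W × 6.22 h × 7 d = 8,608 Wh = 8.608 kWh
ceiling fan: 65.2 W × 1.6 h × 7 d = 730 Wh = 0.7302 kWh
LED light strip: 27.70 W × 12 h × 7 d = 2,327 Wh = 2.327 kWh
Total energy = 293.6 + 55.03 + 36.56 + 8.608 + 0.7302 + 2.327 = 396.9 kWh
Cost = 396.9 kWh × £0.232 = £92.07

£92.07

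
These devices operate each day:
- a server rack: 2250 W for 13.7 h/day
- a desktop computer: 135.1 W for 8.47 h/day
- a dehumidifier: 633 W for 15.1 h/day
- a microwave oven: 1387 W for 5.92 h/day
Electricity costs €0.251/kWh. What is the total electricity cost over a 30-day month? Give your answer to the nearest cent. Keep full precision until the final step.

server rack: 2250 W × 13.7 h × 30 d = 924,750 Wh = 924.8 kWh
desktop computer: 135.1 W × 8.47 h × 30 d = 34,329 Wh = 34.33 kWh
dehumidifier: 633 W × 15.1 h × 30 d = 286,749 Wh = 286.7 kWh
microwave oven: 1387 W × 5.92 h × 30 d = 246,331 Wh = 246.3 kWh
Total energy = 924.8 + 34.33 + 286.7 + 246.3 = 1,492 kWh
Cost = 1,492 kWh × €0.251 = €374.53

€374.53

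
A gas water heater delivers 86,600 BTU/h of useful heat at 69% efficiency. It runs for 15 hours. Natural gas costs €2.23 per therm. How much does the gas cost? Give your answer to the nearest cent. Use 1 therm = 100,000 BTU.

Heat delivered = 86,600 BTU/h × 15 h = 1,299,000 BTU
Gas input = 1,299,000 / 0.69 = 1,882,609 BTU
= 1,882,609 / 100,000 = 18.83 therm
Cost = 18.83 × €2.23/therm = €41.98

€41.98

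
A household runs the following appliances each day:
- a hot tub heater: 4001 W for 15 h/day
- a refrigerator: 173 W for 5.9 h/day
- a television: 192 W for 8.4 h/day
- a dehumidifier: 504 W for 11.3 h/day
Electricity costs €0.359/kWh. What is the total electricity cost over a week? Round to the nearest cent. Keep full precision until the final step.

hot tub heater: 4001 W × 15 h × 7 d = 420,105 Wh = 420.1 kWh
refrigerator: 173 W × 5.9 h × 7 d = 7,145 Wh = 7.145 kWh
television: 192 W × 8.4 h × 7 d = 11,290 Wh = 11.29 kWh
dehumidifier: 504 W × 11.3 h × 7 d = 39,866 Wh = 39.87 kWh
Total energy = 420.1 + 7.145 + 11.29 + 39.87 = 478.4 kWh
Cost = 478.4 kWh × €0.359 = €171.75

€171.75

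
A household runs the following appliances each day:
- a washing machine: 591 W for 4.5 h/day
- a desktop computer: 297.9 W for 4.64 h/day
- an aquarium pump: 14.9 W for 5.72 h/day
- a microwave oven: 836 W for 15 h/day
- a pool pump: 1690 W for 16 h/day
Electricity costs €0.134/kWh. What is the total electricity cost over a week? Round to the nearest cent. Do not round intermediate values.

washing machine: 591 W × 4.5 h × 7 d = 18,616 Wh = 18.62 kWh
desktop computer: 297.9 W × 4.64 h × 7 d = 9,676 Wh = 9.676 kWh
aquarium pump: 14.9 W × 5.72 h × 7 d = 597 Wh = 0.5966 kWh
microwave oven: 836 W × 15 h × 7 d = 87,780 Wh = 87.78 kWh
pool pump: 1690 W × 16 h × 7 d = 189,280 Wh = 189.3 kWh
Total energy = 18.62 + 9.676 + 0.5966 + 87.78 + 189.3 = 305.9 kWh
Cost = 305.9 kWh × €0.134 = €41.00

€41.00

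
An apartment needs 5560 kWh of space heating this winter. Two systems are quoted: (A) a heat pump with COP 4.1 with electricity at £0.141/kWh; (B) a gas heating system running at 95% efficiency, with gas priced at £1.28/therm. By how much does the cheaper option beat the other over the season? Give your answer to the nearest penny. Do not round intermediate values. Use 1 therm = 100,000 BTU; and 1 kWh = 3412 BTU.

Heat load = 5560 kWh × 3412 = 18,970,720 BTU
Gas: input = 18,970,720 / 0.95 = 19,969,179 BTU = 199.7 therm → 199.7 × £1.28 = £255.61
Heat pump: 18,970,720 BTU / 3412 = 5,560 kWh heat; / 4.1 = 1,356 kWh in → × £0.141 = £191.21
Difference = |£255.61 − £191.21| = £64.40

£64.40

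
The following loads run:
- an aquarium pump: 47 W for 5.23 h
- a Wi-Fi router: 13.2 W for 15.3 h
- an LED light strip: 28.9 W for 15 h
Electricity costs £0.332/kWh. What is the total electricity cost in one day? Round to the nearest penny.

£0.29

aquarium pump: 47 W × 5.23 h = 246 Wh = 0.2458 kWh
Wi-Fi router: 13.2 W × 15.3 h = 202 Wh = 0.202 kWh
LED light strip: 28.9 W × 15 h = 434 Wh = 0.4335 kWh
Total energy = 0.2458 + 0.202 + 0.4335 = 0.8813 kWh
Cost = 0.8813 kWh × £0.332 = £0.29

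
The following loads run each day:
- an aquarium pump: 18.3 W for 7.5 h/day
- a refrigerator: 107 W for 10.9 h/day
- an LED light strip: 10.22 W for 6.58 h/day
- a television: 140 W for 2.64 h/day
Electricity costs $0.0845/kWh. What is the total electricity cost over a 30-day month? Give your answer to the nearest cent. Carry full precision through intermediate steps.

$4.41

aquarium pump: 18.3 W × 7.5 h × 30 d = 4,118 Wh = 4.117 kWh
refrigerator: 107 W × 10.9 h × 30 d = 34,989 Wh = 34.99 kWh
LED light strip: 10.22 W × 6.58 h × 30 d = 2,017 Wh = 2.017 kWh
television: 140 W × 2.64 h × 30 d = 11,088 Wh = 11.09 kWh
Total energy = 4.117 + 34.99 + 2.017 + 11.09 = 52.21 kWh
Cost = 52.21 kWh × $0.0845 = $4.41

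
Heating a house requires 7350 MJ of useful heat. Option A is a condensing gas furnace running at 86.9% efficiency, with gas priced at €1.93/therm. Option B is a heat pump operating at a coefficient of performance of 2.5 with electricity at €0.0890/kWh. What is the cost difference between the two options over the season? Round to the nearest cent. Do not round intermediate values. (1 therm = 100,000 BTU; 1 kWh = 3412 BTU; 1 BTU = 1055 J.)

€82.04

Heat load = 7350 MJ = 7,350,000,000 J / 1055 = 6,966,825 BTU
Gas: input = 6,966,825 / 0.869 = 8,017,059 BTU = 80.17 therm → 80.17 × €1.93 = €154.73
Heat pump: 6,966,825 BTU / 3412 = 2,042 kWh heat; / 2.5 = 816.7 kWh in → × €0.0890 = €72.69
Difference = |€154.73 − €72.69| = €82.04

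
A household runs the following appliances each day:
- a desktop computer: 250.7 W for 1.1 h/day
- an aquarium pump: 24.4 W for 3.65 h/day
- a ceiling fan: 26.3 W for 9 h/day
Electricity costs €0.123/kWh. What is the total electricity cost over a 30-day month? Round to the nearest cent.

desktop computer: 250.7 W × 1.1 h × 30 d = 8,273 Wh = 8.273 kWh
aquarium pump: 24.4 W × 3.65 h × 30 d = 2,672 Wh = 2.672 kWh
ceiling fan: 26.3 W × 9 h × 30 d = 7,101 Wh = 7.101 kWh
Total energy = 8.273 + 2.672 + 7.101 = 18.05 kWh
Cost = 18.05 kWh × €0.123 = €2.22

€2.22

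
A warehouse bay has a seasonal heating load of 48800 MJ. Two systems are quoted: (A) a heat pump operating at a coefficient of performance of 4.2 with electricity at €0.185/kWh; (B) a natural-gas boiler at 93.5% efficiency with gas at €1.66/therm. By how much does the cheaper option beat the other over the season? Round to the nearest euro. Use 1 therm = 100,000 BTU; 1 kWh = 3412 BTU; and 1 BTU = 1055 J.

€224

Heat load = 48800 MJ = 48,800,000,000 J / 1055 = 46,255,924 BTU
Gas: input = 46,255,924 / 0.935 = 49,471,577 BTU = 494.7 therm → 494.7 × €1.66 = €821.23
Heat pump: 46,255,924 BTU / 3412 = 13,560 kWh heat; / 4.2 = 3,228 kWh in → × €0.185 = €597.15
Difference = |€821.23 − €597.15| = €224.08 ≈ €224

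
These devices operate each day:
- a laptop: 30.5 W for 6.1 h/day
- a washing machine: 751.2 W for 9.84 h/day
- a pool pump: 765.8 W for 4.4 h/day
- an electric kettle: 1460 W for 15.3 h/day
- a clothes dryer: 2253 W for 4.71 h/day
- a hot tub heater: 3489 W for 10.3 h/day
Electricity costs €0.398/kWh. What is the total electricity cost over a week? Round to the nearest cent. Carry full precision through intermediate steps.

laptop: 30.5 W × 6.1 h × 7 d = 1,302 Wh = 1.302 kWh
washing machine: 751.2 W × 9.84 h × 7 d = 51,743 Wh = 51.74 kWh
pool pump: 765.8 W × 4.4 h × 7 d = 23,587 Wh = 23.59 kWh
electric kettle: 1460 W × 15.3 h × 7 d = 156,366 Wh = 156.4 kWh
clothes dryer: 2253 W × 4.71 h × 7 d = 74,281 Wh = 74.28 kWh
hot tub heater: 3489 W × 10.3 h × 7 d = 251,557 Wh = 251.6 kWh
Total energy = 1.302 + 51.74 + 23.59 + 156.4 + 74.28 + 251.6 = 558.8 kWh
Cost = 558.8 kWh × €0.398 = €222.42

€222.42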